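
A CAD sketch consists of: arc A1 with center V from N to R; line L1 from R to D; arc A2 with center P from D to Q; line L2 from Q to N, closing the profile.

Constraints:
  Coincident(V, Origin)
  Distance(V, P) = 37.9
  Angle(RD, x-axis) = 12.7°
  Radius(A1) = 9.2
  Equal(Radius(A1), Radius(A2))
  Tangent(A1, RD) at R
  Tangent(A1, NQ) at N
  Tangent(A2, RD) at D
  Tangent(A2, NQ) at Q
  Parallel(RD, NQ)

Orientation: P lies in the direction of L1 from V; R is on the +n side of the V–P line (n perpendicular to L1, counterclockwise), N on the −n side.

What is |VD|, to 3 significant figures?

39.0

The slot axis is L1's direction at 12.7°, so u = (cos 12.7°, sin 12.7°) = (0.976, 0.220) and n = (−sin 12.7°, cos 12.7°) = (-0.220, 0.976). V is at the origin and P lies 37.9 along u from V, so P = 37.9·u = (37.0, 8.33). Tangency of A1 to both parallel lines with radius 9.2 puts R and N at V ± 9.2·n: R = (-2.02, 8.97), N = (2.02, -8.97). Equal radii place D and Q the same way about P: D = P + 9.2·n = (35.0, 17.3), Q = P − 9.2·n = (39.0, -0.643). Then |VD| = |D − V| = 39.0.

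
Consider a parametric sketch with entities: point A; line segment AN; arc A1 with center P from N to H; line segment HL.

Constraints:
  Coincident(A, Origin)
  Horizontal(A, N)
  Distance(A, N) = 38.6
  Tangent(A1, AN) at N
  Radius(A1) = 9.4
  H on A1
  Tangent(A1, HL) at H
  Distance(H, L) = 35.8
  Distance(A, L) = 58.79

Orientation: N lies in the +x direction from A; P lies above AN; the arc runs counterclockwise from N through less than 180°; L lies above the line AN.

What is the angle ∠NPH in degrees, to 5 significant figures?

108.45°

A is at the origin; A and N share the same y with |AN| = 38.6 and N on the +x side, so N = (38.600, 0.0000). Since A1 is tangent to AN there, PN ⟂ AN, so P = N + (0, 9.4) = (38.600, 9.4000). Since PH ⟂ HL (tangency), |PL| = √(9.4² + 35.8²) = 37.014 regardless of where H sits on A1. So L lies on both circle(A, 58.79) and circle(P, 37.014); the above-AN intersection is L = (36.185, 46.335). H is the foot of the tangent from L: H = (47.517, 12.375).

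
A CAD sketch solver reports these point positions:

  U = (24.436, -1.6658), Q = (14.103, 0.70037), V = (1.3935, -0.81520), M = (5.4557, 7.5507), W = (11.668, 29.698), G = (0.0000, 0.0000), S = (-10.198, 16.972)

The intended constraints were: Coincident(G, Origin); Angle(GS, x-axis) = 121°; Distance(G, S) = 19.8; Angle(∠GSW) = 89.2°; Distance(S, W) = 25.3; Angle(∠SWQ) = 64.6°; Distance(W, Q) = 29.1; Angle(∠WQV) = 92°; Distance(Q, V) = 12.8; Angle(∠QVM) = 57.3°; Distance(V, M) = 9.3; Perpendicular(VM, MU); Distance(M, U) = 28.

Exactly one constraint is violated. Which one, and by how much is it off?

Distance(M, U) = 28 — off by 6.90.

G = (0.00, 0.00) ✓; GS at 121.0° ✓; |GS| = 19.80 ✓; ∠GSW = 89.20° ✓; |SW| = 25.30 ✓; ∠SWQ = 64.60° ✓; |WQ| = 29.10 ✓; ∠WQV = 92.00° ✓; |QV| = 12.80 ✓; ∠QVM = 57.30° ✓; |VM| = 9.300 ✓; ∠(VM, MU) = 90.00° ✓; |MU| = 21.10 ✗.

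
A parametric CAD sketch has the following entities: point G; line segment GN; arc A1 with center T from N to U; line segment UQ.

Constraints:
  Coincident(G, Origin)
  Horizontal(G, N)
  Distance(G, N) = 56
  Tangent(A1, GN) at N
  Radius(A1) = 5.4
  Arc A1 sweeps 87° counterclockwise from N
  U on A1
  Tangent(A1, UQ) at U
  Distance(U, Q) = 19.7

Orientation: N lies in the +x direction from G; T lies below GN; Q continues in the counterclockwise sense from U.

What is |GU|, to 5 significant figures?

50.865

G is at the origin; G and N share the same y with |GN| = 56.0 and N on the +x side, so N = (56.000, 0.0000). A1 meets GN tangentially, so TN is at right angles to GN, so T = N + (0, -5.4) = (56.000, -5.4000). On A1, N sits at bearing 90° from T; an 87° counterclockwise sweep puts U at bearing 177°, so U = T + 5.4·(cos 177°, sin 177°) = (50.607, -5.1174). Then |GU| = |U − G| = 50.865.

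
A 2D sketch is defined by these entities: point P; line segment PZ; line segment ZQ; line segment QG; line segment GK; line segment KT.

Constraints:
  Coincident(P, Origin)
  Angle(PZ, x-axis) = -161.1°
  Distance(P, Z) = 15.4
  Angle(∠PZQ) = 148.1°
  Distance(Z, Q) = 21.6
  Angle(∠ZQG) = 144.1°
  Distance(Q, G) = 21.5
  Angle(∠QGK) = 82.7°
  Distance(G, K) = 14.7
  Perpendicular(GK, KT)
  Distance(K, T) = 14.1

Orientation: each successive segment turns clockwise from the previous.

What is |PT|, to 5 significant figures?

32.227

P is at the origin; PZ runs at -161.1° with length 15.4, so Z = (-14.570, -4.9883). ∠PZQ = 148.1° gives ZQ at 167.00° from the x-axis; with |ZQ| = 21.6, Q = (-35.616, -0.12939). ∠ZQG = 144.1° gives QG at 131.10° from the x-axis; with |QG| = 21.5, G = (-49.750, 16.072). ∠QGK = 82.7° gives GK at 33.800° from the x-axis; with |GK| = 14.7, K = (-37.534, 24.250). The perpendicularity gives KT at right angles to GK, so KT runs at -56.200°; with |KT| = 14.1, T = (-29.690, 12.533). Then |PT| = |T − P| = 32.227.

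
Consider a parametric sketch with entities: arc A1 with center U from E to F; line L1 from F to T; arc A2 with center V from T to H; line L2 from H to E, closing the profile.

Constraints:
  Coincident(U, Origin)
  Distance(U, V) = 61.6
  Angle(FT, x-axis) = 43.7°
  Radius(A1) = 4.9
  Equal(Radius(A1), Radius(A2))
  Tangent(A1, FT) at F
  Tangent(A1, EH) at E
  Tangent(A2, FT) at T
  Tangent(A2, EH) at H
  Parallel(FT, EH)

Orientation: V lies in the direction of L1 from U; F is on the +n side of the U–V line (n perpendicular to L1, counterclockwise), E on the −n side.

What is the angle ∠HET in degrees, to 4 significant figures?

9.039°

The slot axis is L1's direction at 43.7°, so u = (cos 43.7°, sin 43.7°) = (0.7230, 0.6909) and n = (−sin 43.7°, cos 43.7°) = (-0.6909, 0.7230). U is at the origin and V lies 61.6 along u from U, so V = 61.6·u = (44.53, 42.56). Tangency of A1 to both parallel lines with radius 4.9 puts F and E at U ± 4.9·n: F = (-3.385, 3.543), E = (3.385, -3.543). Equal radii place T and H the same way about V: T = V + 4.9·n = (41.15, 46.10), H = V − 4.9·n = (47.92, 39.02). Then cos ∠HET = EH·ET / (|EH||ET|), giving 9.039°.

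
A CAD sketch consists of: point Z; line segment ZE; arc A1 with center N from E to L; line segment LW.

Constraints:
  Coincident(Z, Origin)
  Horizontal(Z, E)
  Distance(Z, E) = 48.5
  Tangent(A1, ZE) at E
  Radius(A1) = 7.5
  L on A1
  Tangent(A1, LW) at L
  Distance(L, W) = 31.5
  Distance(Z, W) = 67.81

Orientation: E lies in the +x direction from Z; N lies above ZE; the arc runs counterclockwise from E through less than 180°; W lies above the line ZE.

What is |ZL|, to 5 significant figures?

56.519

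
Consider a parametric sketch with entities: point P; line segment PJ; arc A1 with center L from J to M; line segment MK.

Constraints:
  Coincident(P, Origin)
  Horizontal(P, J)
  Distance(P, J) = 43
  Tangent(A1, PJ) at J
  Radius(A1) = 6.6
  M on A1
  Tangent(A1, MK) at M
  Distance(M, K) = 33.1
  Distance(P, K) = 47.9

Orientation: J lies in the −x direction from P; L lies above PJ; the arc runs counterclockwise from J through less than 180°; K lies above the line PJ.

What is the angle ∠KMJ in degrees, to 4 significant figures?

141.0°

Checks: |LM| = 6.600 ✓; ∠(LM, MK) = 90.00° ✓; |MK| = 33.10 ✓; |PK| = 47.90 ✓.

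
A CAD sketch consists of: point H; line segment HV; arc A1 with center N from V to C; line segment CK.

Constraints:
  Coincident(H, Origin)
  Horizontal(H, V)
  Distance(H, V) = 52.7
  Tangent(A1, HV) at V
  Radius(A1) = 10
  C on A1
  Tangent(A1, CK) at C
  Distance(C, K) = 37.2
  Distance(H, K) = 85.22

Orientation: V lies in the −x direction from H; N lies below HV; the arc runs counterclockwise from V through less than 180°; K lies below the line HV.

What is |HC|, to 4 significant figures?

62.53

Checks: H = (0.00, 0.00) ✓; |NC| = 10.00 ✓; ∠(NC, CK) = 90.00° ✓; |CK| = 37.20 ✓; |HK| = 85.22 ✓.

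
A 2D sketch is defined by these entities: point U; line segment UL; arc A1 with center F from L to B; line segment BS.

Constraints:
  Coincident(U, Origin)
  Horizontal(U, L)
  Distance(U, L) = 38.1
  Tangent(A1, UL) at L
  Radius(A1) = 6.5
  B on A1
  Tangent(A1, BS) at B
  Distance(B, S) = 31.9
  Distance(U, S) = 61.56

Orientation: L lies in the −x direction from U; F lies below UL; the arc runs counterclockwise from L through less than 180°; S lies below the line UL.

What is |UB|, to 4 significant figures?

44.88

Checks: |FB| = 6.500 ✓; ∠(FB, BS) = 90.00° ✓; |BS| = 31.90 ✓; |US| = 61.56 ✓.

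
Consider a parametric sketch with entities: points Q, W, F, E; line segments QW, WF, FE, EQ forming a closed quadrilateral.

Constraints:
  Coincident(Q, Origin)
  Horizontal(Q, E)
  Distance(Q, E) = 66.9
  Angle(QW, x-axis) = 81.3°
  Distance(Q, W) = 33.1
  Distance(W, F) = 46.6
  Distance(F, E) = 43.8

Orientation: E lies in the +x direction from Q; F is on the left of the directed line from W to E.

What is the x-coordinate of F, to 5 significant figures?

50.905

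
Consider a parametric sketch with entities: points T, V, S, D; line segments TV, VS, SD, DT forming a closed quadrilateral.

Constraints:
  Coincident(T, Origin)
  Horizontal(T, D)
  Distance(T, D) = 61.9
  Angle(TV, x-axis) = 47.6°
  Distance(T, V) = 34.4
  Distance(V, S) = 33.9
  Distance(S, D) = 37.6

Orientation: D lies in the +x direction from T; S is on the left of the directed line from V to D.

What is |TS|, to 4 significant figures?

66.32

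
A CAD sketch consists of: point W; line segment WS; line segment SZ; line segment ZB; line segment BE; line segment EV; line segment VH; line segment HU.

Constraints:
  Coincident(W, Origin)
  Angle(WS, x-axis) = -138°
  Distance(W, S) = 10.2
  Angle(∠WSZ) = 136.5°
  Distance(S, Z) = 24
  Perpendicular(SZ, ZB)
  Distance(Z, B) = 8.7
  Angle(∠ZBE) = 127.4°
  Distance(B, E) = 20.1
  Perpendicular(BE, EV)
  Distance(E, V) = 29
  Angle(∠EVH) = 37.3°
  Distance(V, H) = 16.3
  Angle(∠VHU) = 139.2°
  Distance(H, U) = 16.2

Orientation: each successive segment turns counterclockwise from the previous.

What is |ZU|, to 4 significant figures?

17.94

W is at the origin; WS runs at -138.0° with length 10.2, so S = (-7.580, -6.825). ∠WSZ = 136.5° gives SZ at -94.50° from the x-axis; with |SZ| = 24.0, Z = (-9.463, -30.75). SZ ⟂ ZB, so ZB runs at -4.500°; with |ZB| = 8.7, B = (-0.7899, -31.43). ∠ZBE = 127.4° gives BE at 48.10° from the x-axis; with |BE| = 20.1, E = (12.63, -16.47). The perpendicularity gives EV at right angles to BE, so EV runs at 138.1°; with |EV| = 29.0, V = (-8.952, 2.894). ∠EVH = 37.3° gives VH at -79.20° from the x-axis; with |VH| = 16.3, H = (-5.897, -13.12). ∠VHU = 139.2° gives HU at -38.40° from the x-axis; with |HU| = 16.2, U = (6.799, -23.18). Then |ZU| = |U − Z| = 17.94.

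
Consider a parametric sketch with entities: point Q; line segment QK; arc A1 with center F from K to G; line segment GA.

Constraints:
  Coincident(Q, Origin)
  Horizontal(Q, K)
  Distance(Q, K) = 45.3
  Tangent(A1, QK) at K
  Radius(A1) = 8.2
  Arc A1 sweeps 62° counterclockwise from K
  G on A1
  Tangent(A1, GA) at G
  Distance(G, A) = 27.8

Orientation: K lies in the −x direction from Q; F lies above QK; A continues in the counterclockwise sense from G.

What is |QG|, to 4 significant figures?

38.31

Q is at the origin; Q and K share the same y with |QK| = 45.3 and K on the −x side, so K = (-45.30, 0.000). The tangent condition forces FK to be normal to QK, so F = K + (0, 8.2) = (-45.30, 8.200). On A1, K sits at bearing -90° from F; a 62° counterclockwise sweep puts G at bearing -28°, so G = F + 8.2·(cos -28°, sin -28°) = (-38.06, 4.350). Then |QG| = |G − Q| = 38.31.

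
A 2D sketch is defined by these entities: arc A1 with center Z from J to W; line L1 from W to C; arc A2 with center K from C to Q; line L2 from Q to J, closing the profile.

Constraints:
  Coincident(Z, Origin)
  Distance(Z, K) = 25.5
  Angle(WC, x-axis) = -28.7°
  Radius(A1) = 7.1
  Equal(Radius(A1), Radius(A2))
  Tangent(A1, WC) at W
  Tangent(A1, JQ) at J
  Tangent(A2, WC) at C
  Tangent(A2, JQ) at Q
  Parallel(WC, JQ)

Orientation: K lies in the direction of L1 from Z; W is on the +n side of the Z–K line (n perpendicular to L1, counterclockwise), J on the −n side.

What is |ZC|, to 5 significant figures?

26.470

Tangency of A1 to both parallel lines with radius 7.1 puts W and J at Z ± 7.1·n: W = (3.4096, 6.2277), J = (-3.4096, -6.2277). Equal radii place C and Q the same way about K: C = K + 7.1·n = (25.777, -6.0180), Q = K − 7.1·n = (18.958, -18.473). Then |ZC| = |C − Z| = 26.470.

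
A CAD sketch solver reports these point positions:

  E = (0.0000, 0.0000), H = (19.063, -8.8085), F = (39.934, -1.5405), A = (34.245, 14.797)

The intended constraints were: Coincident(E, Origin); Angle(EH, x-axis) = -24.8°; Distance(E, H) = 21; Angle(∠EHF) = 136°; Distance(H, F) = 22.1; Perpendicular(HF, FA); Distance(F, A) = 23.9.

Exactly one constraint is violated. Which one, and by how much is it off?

Distance(F, A) = 23.9 — off by 6.60.

E = (0.00, 0.00) ✓; EH at -24.80° ✓; |EH| = 21.00 ✓; ∠EHF = 136.0° ✓; |HF| = 22.10 ✓; ∠(HF, FA) = 90.00° ✓; |FA| = 17.30 ✗.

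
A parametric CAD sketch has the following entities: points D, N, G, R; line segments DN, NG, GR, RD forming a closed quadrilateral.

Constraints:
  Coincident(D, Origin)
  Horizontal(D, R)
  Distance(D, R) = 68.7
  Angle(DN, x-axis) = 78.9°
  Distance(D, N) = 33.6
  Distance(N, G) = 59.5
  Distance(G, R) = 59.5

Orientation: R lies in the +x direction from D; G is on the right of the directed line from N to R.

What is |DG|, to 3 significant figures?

30.0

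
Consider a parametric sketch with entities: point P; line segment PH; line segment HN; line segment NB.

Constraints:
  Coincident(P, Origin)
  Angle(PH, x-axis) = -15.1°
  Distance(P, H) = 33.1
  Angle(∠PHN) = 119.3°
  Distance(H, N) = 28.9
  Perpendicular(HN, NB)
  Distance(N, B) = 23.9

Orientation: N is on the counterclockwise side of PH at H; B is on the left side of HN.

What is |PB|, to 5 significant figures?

45.371

P is at the origin; PH runs at -15.1° with length 33.1, so H = 33.1·(cos -15.1°, sin -15.1°) = (31.957, -8.6227). ∠PHN = 119.3°, so HN runs at -15.1° + (180° − 119.3°) = 45.600° from the x-axis; with |HN| = 28.9, N = H + 28.9·(cos 45.600°, sin 45.600°) = (52.177, 12.026). HN is perpendicular to NB; with |NB| = 23.9 on the left of HN, B = N + 23.9·(-0.71447, 0.69966) = (35.102, 28.748). Then |PB| = |B − P| = 45.371.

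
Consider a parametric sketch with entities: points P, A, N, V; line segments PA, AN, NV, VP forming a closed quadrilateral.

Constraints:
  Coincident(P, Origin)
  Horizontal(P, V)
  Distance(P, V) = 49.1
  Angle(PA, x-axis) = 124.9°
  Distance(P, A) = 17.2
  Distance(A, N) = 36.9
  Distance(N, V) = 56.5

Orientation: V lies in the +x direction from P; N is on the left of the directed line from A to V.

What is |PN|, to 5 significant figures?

45.114

P is at the origin; PV is horizontal with |PV| = 49.1 and V in +x, so V = (49.1, 0). PA runs at 124.9° with |PA| = 17.2, so A = (-9.8409, 14.107). N is determined by |AN| = 36.9 and |NV| = 56.5 together: it lies at the intersection of circle(A, 36.9) and circle(V, 56.5). With |AV| = 60.606, the foot of the radical line on AV is 15.200 from A and the perpendicular offset is √(36.9² − 15.200²) = 33.624. Taking the left-of-AV solution: N = (12.768, 43.269).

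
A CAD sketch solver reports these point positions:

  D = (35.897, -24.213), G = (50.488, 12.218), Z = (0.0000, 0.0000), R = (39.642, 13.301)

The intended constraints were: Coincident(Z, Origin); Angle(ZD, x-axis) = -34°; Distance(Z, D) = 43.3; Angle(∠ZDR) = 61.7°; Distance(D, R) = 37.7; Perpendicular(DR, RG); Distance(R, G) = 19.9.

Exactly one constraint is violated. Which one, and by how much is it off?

Distance(R, G) = 19.9 — off by 9.00.

Z = (0.00, 0.00) ✓; ZD at -34.00° ✓; |ZD| = 43.30 ✓; ∠ZDR = 61.70° ✓; |DR| = 37.70 ✓; ∠(DR, RG) = 90.00° ✓; |RG| = 10.90 ✗.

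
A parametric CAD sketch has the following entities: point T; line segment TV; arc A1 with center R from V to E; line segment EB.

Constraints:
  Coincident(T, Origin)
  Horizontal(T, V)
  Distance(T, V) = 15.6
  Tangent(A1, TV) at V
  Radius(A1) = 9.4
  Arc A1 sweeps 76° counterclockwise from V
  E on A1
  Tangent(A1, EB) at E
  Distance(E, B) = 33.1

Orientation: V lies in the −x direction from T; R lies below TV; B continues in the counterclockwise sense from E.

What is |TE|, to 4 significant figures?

25.73

T is at the origin; TV is horizontal with |TV| = 15.6 and V on the −x side, so V = (-15.60, 0.000). Tangency of A1 to TV means the radius RV is perpendicular to TV, so R = V + (0, -9.4) = (-15.60, -9.400). On A1, V sits at bearing 90° from R; a 76° counterclockwise sweep puts E at bearing 166°, so E = R + 9.4·(cos 166°, sin 166°) = (-24.72, -7.126). Then |TE| = |E − T| = 25.73.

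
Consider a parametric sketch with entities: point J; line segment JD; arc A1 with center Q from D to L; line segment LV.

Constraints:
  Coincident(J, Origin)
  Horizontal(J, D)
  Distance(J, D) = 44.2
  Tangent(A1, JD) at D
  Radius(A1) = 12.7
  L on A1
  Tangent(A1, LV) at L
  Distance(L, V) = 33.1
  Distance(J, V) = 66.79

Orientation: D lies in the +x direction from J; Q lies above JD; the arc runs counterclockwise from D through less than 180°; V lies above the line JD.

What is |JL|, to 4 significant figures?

58.69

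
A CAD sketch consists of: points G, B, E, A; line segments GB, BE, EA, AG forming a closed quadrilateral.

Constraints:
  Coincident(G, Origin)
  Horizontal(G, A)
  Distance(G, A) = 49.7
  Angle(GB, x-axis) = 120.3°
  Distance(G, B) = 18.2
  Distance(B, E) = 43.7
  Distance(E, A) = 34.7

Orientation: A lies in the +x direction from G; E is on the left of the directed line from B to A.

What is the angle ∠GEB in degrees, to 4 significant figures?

23.98°

Checks: |BE| = 43.70 ✓; |EA| = 34.70 ✓.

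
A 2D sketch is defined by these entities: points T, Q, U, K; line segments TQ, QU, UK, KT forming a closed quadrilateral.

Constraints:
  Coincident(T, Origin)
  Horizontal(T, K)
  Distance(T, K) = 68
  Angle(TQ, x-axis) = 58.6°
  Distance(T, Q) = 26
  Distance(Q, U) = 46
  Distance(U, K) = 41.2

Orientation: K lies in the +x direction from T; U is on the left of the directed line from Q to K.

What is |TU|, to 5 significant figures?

68.657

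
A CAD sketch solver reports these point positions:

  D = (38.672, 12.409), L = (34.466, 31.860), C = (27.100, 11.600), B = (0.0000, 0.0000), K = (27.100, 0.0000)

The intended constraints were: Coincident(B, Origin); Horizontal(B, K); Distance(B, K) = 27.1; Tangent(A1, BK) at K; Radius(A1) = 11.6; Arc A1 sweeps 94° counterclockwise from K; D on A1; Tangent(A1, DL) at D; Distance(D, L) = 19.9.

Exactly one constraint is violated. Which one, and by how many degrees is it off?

Tangent(A1, DL) at D — off by 8.20°.

B = (0.00, 0.00) ✓; B.y = 0.00, K.y = 0.00 ✓; |BK| = 27.10 ✓; ∠(CK, KB) = 90.00° ✓; |CK| = 11.60 ✓; bearing(C→D) − bearing(C→K) = 94.00° ✓; |CD| = 11.60 ✓; ∠(CD, DL) = 81.80° ✗; |DL| = 19.90 ✓.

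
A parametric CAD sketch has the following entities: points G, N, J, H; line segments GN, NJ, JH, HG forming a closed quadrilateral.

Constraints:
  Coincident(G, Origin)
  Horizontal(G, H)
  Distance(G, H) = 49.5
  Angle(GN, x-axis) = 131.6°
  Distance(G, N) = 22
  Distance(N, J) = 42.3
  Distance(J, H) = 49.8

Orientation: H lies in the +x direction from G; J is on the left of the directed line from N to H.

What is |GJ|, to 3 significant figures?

45.2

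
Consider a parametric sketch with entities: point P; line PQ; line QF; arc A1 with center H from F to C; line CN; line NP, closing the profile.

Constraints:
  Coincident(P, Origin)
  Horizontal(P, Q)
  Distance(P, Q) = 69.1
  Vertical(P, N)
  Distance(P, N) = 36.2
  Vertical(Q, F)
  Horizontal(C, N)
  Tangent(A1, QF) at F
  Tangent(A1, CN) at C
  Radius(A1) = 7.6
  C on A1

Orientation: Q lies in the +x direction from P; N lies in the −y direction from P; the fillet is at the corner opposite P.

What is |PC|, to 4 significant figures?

71.36

P is at the origin; P and Q share the same y with |PQ| = 69.1 and Q on the +x side, so Q = (69.10, 0.000). P and N share the same x with |PN| = 36.2 and N on the −y side, so N = (0.000, -36.20). The virtual corner opposite P is at (69.10, -36.20). Tangency of A1 to QF means the radius HF is perpendicular to QF and tangency of A1 to CN means the radius HC is perpendicular to CN, with radius 7.6, so the center H sits 7.6 in from both sides at H = (61.50, -28.60). That places the tangent points at F = (69.10, -28.60) on QF and C = (61.50, -36.20) on CN. Then |PC| = |C − P| = 71.36.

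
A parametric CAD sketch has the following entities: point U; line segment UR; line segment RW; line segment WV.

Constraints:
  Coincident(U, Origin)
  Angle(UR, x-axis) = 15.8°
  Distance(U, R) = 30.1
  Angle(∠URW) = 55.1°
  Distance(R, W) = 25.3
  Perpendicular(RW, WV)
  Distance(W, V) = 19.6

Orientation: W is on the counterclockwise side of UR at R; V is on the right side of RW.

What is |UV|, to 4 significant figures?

45.02

U is at the origin; UR runs at 15.8° with length 30.1, so R = 30.1·(cos 15.8°, sin 15.8°) = (28.96, 8.196). ∠URW = 55.1°, so RW runs at 15.8° + (180° − 55.1°) = 140.7° from the x-axis; with |RW| = 25.3, W = R + 25.3·(cos 140.7°, sin 140.7°) = (9.385, 24.22). The perpendicularity gives WV at right angles to RW; with |WV| = 19.6 on the right of RW, V = W + 19.6·(0.6334, 0.7738) = (21.80, 39.39). Then |UV| = |V − U| = 45.02.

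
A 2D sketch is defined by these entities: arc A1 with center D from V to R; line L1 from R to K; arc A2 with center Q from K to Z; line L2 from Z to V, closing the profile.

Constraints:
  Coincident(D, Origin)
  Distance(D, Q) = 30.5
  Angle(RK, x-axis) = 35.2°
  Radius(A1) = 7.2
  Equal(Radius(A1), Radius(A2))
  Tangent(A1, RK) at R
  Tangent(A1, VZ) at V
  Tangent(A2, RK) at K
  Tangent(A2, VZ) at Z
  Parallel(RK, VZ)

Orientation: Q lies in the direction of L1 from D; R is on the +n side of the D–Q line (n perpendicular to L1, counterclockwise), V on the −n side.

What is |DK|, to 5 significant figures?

31.338

The slot axis is L1's direction at 35.2°, so u = (cos 35.2°, sin 35.2°) = (0.81714, 0.57643) and n = (−sin 35.2°, cos 35.2°) = (-0.57643, 0.81714). D is at the origin and Q lies 30.5 along u from D, so Q = 30.5·u = (24.923, 17.581). Tangency of A1 to both parallel lines with radius 7.2 puts R and V at D ± 7.2·n: R = (-4.1503, 5.8834), V = (4.1503, -5.8834). Equal radii place K and Z the same way about Q: K = Q + 7.2·n = (20.773, 23.465), Z = Q − 7.2·n = (29.073, 11.698). Then |DK| = |K − D| = 31.338.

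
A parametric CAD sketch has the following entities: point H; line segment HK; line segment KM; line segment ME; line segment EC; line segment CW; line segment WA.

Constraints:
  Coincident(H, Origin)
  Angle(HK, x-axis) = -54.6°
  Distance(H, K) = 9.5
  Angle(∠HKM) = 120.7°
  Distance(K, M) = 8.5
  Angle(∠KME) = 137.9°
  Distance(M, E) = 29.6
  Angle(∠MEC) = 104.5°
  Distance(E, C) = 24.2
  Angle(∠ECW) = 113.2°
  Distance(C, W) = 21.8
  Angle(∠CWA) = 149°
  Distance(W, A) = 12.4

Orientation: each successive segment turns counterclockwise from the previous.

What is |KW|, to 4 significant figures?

39.70

H is at the origin; HK runs at -54.6° with length 9.5, so K = (5.503, -7.744). ∠HKM = 120.7° gives KM at 4.700° from the x-axis; with |KM| = 8.5, M = (13.97, -7.047). ∠KME = 137.9° gives ME at 46.80° from the x-axis; with |ME| = 29.6, E = (34.24, 14.53). ∠MEC = 104.5° gives EC at 122.3° from the x-axis; with |EC| = 24.2, C = (21.31, 34.99). ∠ECW = 113.2° gives CW at -170.9° from the x-axis; with |CW| = 21.8, W = (-0.2198, 31.54). Then |KW| = |W − K| = 39.70.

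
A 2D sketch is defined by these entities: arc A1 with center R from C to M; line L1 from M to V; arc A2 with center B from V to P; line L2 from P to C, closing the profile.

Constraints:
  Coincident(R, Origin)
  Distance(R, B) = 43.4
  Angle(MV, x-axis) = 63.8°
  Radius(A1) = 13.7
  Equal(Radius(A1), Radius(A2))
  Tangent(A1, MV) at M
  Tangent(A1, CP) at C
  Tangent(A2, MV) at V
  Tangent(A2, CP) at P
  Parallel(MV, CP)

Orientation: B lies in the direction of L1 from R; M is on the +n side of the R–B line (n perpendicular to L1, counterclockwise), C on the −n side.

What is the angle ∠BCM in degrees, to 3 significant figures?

72.5°

The slot axis is L1's direction at 63.8°, so u = (cos 63.8°, sin 63.8°) = (0.442, 0.897) and n = (−sin 63.8°, cos 63.8°) = (-0.897, 0.442). R is at the origin and B lies 43.4 along u from R, so B = 43.4·u = (19.2, 38.9). Tangency of A1 to both parallel lines with radius 13.7 puts M and C at R ± 13.7·n: M = (-12.3, 6.05), C = (12.3, -6.05). Then cos ∠BCM = CB·CM / (|CB||CM|), giving 72.5°.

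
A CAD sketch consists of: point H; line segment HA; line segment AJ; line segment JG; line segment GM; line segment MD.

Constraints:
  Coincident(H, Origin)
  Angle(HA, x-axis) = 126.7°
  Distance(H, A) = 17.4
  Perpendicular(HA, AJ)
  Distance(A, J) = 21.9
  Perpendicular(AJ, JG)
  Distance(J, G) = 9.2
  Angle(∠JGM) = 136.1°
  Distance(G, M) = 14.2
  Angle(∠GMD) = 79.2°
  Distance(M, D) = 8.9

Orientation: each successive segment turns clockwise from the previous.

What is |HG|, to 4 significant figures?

23.38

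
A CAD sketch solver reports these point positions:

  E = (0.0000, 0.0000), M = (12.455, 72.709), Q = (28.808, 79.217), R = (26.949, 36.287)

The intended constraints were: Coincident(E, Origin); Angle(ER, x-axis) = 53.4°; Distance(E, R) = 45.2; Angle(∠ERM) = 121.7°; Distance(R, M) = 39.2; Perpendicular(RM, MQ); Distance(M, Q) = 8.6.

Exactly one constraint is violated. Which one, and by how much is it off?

Distance(M, Q) = 8.6 — off by 9.00.

E = (0.00, 0.00) ✓; ER at 53.40° ✓; |ER| = 45.20 ✓; ∠ERM = 121.7° ✓; |RM| = 39.20 ✓; ∠(RM, MQ) = 90.00° ✓; |MQ| = 17.60 ✗.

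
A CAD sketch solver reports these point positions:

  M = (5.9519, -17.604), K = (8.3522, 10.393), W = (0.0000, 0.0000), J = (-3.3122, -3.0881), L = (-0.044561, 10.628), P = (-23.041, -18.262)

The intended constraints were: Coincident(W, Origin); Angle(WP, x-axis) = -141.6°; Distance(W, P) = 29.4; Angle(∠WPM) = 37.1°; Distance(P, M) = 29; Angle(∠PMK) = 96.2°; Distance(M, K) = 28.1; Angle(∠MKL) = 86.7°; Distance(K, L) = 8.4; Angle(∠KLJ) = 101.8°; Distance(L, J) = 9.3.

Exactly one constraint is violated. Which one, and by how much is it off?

Distance(L, J) = 9.3 — off by 4.80.

W = (0.00, 0.00) ✓; WP at -141.6° ✓; |WP| = 29.40 ✓; ∠WPM = 37.10° ✓; |PM| = 29.00 ✓; ∠PMK = 96.20° ✓; |MK| = 28.10 ✓; ∠MKL = 86.70° ✓; |KL| = 8.400 ✓; ∠KLJ = 101.8° ✓; |LJ| = 14.10 ✗.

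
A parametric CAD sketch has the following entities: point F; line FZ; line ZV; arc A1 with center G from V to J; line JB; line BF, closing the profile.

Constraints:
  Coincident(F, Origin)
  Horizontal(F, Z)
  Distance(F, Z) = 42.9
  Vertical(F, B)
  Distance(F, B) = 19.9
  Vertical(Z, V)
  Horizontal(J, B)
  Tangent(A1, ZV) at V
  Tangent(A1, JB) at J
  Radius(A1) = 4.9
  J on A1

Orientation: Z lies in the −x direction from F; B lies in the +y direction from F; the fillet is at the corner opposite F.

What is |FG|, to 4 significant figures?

40.85

FB is vertical with |FB| = 19.9 and B on the +y side, so B = (0.000, 19.90). The virtual corner opposite F is at (-42.90, 19.90). A1 meets ZV tangentially, so GV is at right angles to ZV and the tangent condition forces GJ to be normal to JB, with radius 4.9, so the center G sits 4.9 in from both sides at G = (-38.00, 15.00). Then |FG| = |G − F| = 40.85.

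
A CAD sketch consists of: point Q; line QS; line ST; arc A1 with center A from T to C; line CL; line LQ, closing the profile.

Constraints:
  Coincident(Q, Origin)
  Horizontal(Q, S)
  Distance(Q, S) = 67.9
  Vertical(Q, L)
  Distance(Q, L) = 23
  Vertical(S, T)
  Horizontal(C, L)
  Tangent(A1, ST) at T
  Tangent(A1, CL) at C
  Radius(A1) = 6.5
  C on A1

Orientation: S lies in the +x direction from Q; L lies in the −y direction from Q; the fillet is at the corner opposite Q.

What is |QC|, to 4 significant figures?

65.57

Q is at the origin; QS is horizontal with |QS| = 67.9 and S on the +x side, so S = (67.90, 0.000). Q and L share the same x with |QL| = 23.0 and L on the −y side, so L = (0.000, -23.00). The virtual corner opposite Q is at (67.90, -23.00). A1 meets ST tangentially, so AT is at right angles to ST and the tangent condition forces AC to be normal to CL, with radius 6.5, so the center A sits 6.5 in from both sides at A = (61.40, -16.50). That places the tangent points at T = (67.90, -16.50) on ST and C = (61.40, -23.00) on CL. Then |QC| = |C − Q| = 65.57.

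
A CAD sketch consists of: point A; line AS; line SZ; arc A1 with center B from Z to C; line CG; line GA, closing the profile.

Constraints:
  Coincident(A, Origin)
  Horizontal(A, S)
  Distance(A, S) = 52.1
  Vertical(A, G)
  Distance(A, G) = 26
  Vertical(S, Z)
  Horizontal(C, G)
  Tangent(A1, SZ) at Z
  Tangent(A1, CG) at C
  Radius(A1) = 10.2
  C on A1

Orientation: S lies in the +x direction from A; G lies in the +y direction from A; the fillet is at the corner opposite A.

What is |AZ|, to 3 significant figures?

54.4

A is at the origin; AS is horizontal with |AS| = 52.1 and S on the +x side, so S = (52.1, 0.00). A and G share the same x with |AG| = 26.0 and G on the +y side, so G = (0.00, 26.0). The virtual corner opposite A is at (52.1, 26.0). Tangency of A1 to SZ means the radius BZ is perpendicular to SZ and the tangent condition forces BC to be normal to CG, with radius 10.2, so the center B sits 10.2 in from both sides at B = (41.9, 15.8). That places the tangent points at Z = (52.1, 15.8) on SZ and C = (41.9, 26.0) on CG. Then |AZ| = |Z − A| = 54.4.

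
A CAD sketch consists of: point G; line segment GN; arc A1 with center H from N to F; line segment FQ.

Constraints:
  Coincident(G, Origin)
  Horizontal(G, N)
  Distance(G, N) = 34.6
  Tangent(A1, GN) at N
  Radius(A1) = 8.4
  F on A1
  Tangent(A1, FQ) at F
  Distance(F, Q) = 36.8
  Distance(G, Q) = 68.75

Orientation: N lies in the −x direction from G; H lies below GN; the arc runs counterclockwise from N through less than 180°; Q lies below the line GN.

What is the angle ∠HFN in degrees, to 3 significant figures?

56.3°

Checks: |HF| = 8.400 ✓; ∠(HF, FQ) = 90.00° ✓; |FQ| = 36.80 ✓; |GQ| = 68.75 ✓.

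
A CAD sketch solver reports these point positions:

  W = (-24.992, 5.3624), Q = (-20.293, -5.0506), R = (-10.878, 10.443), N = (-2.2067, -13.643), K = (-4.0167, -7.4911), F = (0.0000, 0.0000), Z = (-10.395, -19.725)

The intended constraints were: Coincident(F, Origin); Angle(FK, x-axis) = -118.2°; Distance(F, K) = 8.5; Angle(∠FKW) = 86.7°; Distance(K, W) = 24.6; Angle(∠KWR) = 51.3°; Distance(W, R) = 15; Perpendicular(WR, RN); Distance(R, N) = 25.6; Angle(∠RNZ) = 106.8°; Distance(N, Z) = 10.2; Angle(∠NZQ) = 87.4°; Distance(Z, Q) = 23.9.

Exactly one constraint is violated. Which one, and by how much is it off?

Distance(Z, Q) = 23.9 — off by 6.20.

F = (0.00, 0.00) ✓; FK at -118.2° ✓; |FK| = 8.500 ✓; ∠FKW = 86.70° ✓; |KW| = 24.60 ✓; ∠KWR = 51.30° ✓; |WR| = 15.00 ✓; ∠(WR, RN) = 90.00° ✓; |RN| = 25.60 ✓; ∠RNZ = 106.8° ✓; |NZ| = 10.20 ✓; ∠NZQ = 87.40° ✓; |ZQ| = 17.70 ✗.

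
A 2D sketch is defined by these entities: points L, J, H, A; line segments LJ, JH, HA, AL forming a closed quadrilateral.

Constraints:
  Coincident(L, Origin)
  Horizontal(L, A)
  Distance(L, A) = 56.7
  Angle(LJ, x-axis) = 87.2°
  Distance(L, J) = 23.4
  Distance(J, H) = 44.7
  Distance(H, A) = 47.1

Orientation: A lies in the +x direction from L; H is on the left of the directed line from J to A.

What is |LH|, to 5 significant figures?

60.111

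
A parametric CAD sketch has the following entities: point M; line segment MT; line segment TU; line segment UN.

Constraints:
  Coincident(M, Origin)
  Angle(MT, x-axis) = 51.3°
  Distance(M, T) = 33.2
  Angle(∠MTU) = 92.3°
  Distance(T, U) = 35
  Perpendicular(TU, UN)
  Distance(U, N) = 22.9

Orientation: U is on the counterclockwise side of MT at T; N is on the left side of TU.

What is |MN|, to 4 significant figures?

37.76

M is at the origin; MT runs at 51.3° with length 33.2, so T = 33.2·(cos 51.3°, sin 51.3°) = (20.76, 25.91). ∠MTU = 92.3°, so TU runs at 51.3° + (180° − 92.3°) = 139.0° from the x-axis; with |TU| = 35.0, U = T + 35.0·(cos 139.0°, sin 139.0°) = (-5.657, 48.87). The perpendicularity gives UN at right angles to TU; with |UN| = 22.9 on the left of TU, N = U + 22.9·(-0.6561, -0.7547) = (-20.68, 31.59). Then |MN| = |N − M| = 37.76.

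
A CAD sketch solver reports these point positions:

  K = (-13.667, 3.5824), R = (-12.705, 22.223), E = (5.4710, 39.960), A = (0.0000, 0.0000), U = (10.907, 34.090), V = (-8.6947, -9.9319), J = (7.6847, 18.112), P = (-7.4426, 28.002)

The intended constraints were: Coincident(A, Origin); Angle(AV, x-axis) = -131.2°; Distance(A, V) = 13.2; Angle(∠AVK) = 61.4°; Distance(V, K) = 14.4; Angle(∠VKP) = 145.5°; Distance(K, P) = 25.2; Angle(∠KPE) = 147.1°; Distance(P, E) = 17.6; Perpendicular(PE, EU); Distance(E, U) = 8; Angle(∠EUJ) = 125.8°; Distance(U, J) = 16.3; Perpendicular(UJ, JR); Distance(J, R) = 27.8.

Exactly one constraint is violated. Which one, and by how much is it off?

Distance(J, R) = 27.8 — off by 7.00.

A = (0.00, 0.00) ✓; AV at -131.2° ✓; |AV| = 13.20 ✓; ∠AVK = 61.40° ✓; |VK| = 14.40 ✓; ∠VKP = 145.5° ✓; |KP| = 25.20 ✓; ∠KPE = 147.1° ✓; |PE| = 17.60 ✓; ∠(PE, EU) = 90.00° ✓; |EU| = 8.000 ✓; ∠EUJ = 125.8° ✓; |UJ| = 16.30 ✓; ∠(UJ, JR) = 90.00° ✓; |JR| = 20.80 ✗.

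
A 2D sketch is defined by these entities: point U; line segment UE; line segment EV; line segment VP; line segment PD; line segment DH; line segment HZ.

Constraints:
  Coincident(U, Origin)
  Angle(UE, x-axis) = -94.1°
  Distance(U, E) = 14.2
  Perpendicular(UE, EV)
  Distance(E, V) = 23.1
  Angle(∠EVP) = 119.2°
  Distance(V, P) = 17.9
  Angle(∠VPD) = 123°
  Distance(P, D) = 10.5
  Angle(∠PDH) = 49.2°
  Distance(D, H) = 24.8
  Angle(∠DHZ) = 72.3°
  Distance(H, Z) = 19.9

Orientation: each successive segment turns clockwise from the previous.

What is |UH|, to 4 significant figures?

21.75

U is at the origin; UE runs at -94.1° with length 14.2, so E = (-1.015, -14.16). UE is perpendicular to EV, so EV runs at 175.9°; with |EV| = 23.1, V = (-24.06, -12.51). ∠EVP = 119.2° gives VP at 115.1° from the x-axis; with |VP| = 17.9, P = (-31.65, 3.698). ∠VPD = 123.0° gives PD at 58.10° from the x-axis; with |PD| = 10.5, D = (-26.10, 12.61). ∠PDH = 49.2° gives DH at -72.70° from the x-axis; with |DH| = 24.8, H = (-18.73, -11.07). Then |UH| = |H − U| = 21.75.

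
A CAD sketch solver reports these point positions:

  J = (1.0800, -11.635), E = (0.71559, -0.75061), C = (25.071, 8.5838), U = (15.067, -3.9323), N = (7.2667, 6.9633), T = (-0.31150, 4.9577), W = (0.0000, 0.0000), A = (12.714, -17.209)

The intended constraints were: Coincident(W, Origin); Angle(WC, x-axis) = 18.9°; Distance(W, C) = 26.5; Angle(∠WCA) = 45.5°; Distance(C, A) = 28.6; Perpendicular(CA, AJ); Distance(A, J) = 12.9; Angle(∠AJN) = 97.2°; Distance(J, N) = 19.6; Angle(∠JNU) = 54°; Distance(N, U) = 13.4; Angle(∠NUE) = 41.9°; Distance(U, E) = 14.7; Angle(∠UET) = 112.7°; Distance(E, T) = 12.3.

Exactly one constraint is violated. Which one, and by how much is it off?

Distance(E, T) = 12.3 — off by 6.50.

W = (0.00, 0.00) ✓; WC at 18.90° ✓; |WC| = 26.50 ✓; ∠WCA = 45.50° ✓; |CA| = 28.60 ✓; ∠(CA, AJ) = 90.00° ✓; |AJ| = 12.90 ✓; ∠AJN = 97.20° ✓; |JN| = 19.60 ✓; ∠JNU = 54.00° ✓; |NU| = 13.40 ✓; ∠NUE = 41.90° ✓; |UE| = 14.70 ✓; ∠UET = 112.7° ✓; |ET| = 5.800 ✗.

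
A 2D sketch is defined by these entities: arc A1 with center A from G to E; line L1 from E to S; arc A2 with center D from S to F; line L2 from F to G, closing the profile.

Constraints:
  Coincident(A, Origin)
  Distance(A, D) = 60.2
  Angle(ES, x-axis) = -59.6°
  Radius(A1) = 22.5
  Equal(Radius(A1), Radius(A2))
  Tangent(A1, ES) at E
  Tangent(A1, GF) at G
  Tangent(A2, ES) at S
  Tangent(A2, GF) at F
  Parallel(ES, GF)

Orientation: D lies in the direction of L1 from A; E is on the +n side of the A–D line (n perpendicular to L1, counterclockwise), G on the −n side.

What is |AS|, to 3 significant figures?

64.3

Tangency of A1 to both parallel lines with radius 22.5 puts E and G at A ± 22.5·n: E = (19.4, 11.4), G = (-19.4, -11.4). Equal radii place S and F the same way about D: S = D + 22.5·n = (49.9, -40.5), F = D − 22.5·n = (11.1, -63.3). Then |AS| = |S − A| = 64.3.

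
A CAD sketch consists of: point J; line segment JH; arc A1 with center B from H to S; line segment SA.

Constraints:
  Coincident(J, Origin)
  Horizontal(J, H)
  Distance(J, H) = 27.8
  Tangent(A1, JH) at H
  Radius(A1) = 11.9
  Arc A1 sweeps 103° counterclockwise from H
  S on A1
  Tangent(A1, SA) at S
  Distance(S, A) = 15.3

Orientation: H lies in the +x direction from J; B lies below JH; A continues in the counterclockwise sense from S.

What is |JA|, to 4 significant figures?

35.43

On A1, H sits at bearing 90° from B; a 103° counterclockwise sweep puts S at bearing 193°, so S = B + 11.9·(cos 193°, sin 193°) = (16.20, -14.58). Tangency of A1 to SA means the radius BS is perpendicular to SA, so SA runs along (−sin 193°, cos 193°); with |SA| = 15.3, A = (19.65, -29.48). Then |JA| = |A − J| = 35.43.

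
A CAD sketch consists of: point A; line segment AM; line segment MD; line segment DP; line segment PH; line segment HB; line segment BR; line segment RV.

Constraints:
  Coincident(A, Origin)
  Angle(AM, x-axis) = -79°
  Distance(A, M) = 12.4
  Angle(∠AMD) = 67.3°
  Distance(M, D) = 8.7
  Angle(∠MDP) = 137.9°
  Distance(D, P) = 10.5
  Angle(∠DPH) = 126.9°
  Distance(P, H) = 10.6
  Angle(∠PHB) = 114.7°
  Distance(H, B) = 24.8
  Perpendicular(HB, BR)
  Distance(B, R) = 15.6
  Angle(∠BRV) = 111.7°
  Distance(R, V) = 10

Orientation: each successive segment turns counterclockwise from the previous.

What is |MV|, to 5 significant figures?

7.1823

A is at the origin; AM runs at -79.0° with length 12.4, so M = (2.3660, -12.172). ∠AMD = 67.3° gives MD at 33.700° from the x-axis; with |MD| = 8.7, D = (9.6040, -7.3450). ∠MDP = 137.9° gives DP at 75.800° from the x-axis; with |DP| = 10.5, P = (12.180, 2.8341). ∠DPH = 126.9° gives PH at 128.90° from the x-axis; with |PH| = 10.6, H = (5.5234, 11.084). ∠PHB = 114.7° gives HB at -165.80° from the x-axis; with |HB| = 24.8, B = (-18.519, 4.9999). The perpendicularity gives BR at right angles to HB, so BR runs at -75.800°; with |BR| = 15.6, R = (-14.692, -10.123). ∠BRV = 111.7° gives RV at -7.5000° from the x-axis; with |RV| = 10.0, V = (-4.7776, -11.429). Then |MV| = |V − M| = 7.1823.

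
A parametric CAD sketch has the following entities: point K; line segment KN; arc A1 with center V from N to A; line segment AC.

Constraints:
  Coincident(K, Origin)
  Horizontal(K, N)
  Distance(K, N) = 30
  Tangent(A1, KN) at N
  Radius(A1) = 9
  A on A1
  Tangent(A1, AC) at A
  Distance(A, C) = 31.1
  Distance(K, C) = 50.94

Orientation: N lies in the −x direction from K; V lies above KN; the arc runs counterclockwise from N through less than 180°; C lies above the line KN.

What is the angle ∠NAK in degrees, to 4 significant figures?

99.01°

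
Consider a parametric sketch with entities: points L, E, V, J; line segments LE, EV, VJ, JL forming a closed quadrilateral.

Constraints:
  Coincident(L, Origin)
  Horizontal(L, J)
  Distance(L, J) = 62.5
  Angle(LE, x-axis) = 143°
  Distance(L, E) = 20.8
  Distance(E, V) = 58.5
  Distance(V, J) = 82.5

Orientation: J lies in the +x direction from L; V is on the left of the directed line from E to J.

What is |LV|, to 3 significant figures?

65.1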